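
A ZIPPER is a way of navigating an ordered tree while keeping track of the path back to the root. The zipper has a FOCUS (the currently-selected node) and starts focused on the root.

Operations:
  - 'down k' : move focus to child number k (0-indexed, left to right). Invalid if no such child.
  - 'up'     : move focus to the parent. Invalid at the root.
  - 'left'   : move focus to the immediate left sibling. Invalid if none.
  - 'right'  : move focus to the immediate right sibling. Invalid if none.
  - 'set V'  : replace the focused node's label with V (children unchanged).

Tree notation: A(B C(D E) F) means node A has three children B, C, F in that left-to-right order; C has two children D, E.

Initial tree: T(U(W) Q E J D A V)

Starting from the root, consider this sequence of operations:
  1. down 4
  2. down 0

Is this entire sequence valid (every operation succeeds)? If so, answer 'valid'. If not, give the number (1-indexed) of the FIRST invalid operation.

Answer: 2

Derivation:
Step 1 (down 4): focus=D path=4 depth=1 children=[] left=['U', 'Q', 'E', 'J'] right=['A', 'V'] parent=T
Step 2 (down 0): INVALID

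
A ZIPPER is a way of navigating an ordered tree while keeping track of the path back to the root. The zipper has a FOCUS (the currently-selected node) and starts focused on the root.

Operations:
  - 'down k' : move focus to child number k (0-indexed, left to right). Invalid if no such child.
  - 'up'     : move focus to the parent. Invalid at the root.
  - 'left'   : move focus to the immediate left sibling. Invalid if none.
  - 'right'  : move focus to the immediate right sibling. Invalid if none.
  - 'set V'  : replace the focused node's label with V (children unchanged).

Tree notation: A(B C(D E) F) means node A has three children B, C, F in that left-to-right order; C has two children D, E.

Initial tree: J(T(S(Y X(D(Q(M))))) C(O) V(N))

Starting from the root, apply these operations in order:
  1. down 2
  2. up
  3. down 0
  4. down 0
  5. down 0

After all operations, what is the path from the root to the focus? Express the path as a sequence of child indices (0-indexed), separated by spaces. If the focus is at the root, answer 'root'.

Step 1 (down 2): focus=V path=2 depth=1 children=['N'] left=['T', 'C'] right=[] parent=J
Step 2 (up): focus=J path=root depth=0 children=['T', 'C', 'V'] (at root)
Step 3 (down 0): focus=T path=0 depth=1 children=['S'] left=[] right=['C', 'V'] parent=J
Step 4 (down 0): focus=S path=0/0 depth=2 children=['Y', 'X'] left=[] right=[] parent=T
Step 5 (down 0): focus=Y path=0/0/0 depth=3 children=[] left=[] right=['X'] parent=S

Answer: 0 0 0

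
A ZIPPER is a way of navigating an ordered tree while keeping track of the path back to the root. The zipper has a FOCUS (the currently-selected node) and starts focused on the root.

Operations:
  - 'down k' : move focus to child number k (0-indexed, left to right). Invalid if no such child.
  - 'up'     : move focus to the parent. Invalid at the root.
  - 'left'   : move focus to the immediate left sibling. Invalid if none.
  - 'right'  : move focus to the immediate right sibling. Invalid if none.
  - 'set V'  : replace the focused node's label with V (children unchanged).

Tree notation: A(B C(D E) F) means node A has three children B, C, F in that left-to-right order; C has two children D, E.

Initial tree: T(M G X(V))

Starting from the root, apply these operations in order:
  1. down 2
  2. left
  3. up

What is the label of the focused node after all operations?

Answer: T

Derivation:
Step 1 (down 2): focus=X path=2 depth=1 children=['V'] left=['M', 'G'] right=[] parent=T
Step 2 (left): focus=G path=1 depth=1 children=[] left=['M'] right=['X'] parent=T
Step 3 (up): focus=T path=root depth=0 children=['M', 'G', 'X'] (at root)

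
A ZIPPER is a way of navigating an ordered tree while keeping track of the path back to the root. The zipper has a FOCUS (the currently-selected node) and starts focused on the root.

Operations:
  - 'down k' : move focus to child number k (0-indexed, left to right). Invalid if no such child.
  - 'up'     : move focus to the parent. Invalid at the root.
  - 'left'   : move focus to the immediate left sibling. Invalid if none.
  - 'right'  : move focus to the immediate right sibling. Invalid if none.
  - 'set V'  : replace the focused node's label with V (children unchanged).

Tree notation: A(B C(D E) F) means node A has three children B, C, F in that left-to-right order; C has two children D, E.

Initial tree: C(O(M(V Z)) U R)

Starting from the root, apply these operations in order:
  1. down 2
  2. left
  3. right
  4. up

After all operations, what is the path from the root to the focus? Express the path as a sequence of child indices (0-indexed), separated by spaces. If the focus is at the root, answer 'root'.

Answer: root

Derivation:
Step 1 (down 2): focus=R path=2 depth=1 children=[] left=['O', 'U'] right=[] parent=C
Step 2 (left): focus=U path=1 depth=1 children=[] left=['O'] right=['R'] parent=C
Step 3 (right): focus=R path=2 depth=1 children=[] left=['O', 'U'] right=[] parent=C
Step 4 (up): focus=C path=root depth=0 children=['O', 'U', 'R'] (at root)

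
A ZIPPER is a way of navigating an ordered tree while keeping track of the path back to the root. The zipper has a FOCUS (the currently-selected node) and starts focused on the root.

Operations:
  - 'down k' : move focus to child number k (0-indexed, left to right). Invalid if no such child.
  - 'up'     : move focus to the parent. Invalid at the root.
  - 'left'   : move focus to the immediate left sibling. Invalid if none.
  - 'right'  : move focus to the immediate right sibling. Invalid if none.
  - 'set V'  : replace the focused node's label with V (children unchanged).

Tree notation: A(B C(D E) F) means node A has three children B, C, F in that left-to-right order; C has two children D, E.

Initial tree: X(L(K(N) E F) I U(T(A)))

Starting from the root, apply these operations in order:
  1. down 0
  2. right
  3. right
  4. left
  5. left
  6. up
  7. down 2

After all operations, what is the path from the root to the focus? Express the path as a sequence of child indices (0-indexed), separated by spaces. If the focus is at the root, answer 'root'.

Answer: 2

Derivation:
Step 1 (down 0): focus=L path=0 depth=1 children=['K', 'E', 'F'] left=[] right=['I', 'U'] parent=X
Step 2 (right): focus=I path=1 depth=1 children=[] left=['L'] right=['U'] parent=X
Step 3 (right): focus=U path=2 depth=1 children=['T'] left=['L', 'I'] right=[] parent=X
Step 4 (left): focus=I path=1 depth=1 children=[] left=['L'] right=['U'] parent=X
Step 5 (left): focus=L path=0 depth=1 children=['K', 'E', 'F'] left=[] right=['I', 'U'] parent=X
Step 6 (up): focus=X path=root depth=0 children=['L', 'I', 'U'] (at root)
Step 7 (down 2): focus=U path=2 depth=1 children=['T'] left=['L', 'I'] right=[] parent=X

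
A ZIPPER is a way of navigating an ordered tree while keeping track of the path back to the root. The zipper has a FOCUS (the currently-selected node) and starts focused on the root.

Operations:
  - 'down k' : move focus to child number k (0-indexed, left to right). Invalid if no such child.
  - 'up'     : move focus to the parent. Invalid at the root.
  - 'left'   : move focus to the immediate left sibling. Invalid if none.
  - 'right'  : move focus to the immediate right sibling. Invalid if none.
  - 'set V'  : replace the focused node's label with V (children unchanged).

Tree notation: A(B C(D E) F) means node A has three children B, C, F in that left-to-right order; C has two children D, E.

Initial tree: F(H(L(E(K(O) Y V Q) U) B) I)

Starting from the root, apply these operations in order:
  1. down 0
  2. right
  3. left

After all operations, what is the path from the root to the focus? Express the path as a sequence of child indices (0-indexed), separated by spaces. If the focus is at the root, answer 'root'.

Step 1 (down 0): focus=H path=0 depth=1 children=['L', 'B'] left=[] right=['I'] parent=F
Step 2 (right): focus=I path=1 depth=1 children=[] left=['H'] right=[] parent=F
Step 3 (left): focus=H path=0 depth=1 children=['L', 'B'] left=[] right=['I'] parent=F

Answer: 0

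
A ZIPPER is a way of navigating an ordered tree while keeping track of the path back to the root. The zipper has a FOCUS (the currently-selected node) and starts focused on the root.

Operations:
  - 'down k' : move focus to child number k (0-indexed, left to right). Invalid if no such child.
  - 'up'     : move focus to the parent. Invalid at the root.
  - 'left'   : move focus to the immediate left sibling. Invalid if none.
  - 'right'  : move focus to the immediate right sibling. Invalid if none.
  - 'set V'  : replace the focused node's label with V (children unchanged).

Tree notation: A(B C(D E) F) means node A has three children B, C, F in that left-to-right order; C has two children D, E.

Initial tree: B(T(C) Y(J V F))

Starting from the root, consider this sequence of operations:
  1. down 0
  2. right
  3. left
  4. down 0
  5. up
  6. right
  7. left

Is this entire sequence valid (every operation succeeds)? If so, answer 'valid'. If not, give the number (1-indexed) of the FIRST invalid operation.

Step 1 (down 0): focus=T path=0 depth=1 children=['C'] left=[] right=['Y'] parent=B
Step 2 (right): focus=Y path=1 depth=1 children=['J', 'V', 'F'] left=['T'] right=[] parent=B
Step 3 (left): focus=T path=0 depth=1 children=['C'] left=[] right=['Y'] parent=B
Step 4 (down 0): focus=C path=0/0 depth=2 children=[] left=[] right=[] parent=T
Step 5 (up): focus=T path=0 depth=1 children=['C'] left=[] right=['Y'] parent=B
Step 6 (right): focus=Y path=1 depth=1 children=['J', 'V', 'F'] left=['T'] right=[] parent=B
Step 7 (left): focus=T path=0 depth=1 children=['C'] left=[] right=['Y'] parent=B

Answer: valid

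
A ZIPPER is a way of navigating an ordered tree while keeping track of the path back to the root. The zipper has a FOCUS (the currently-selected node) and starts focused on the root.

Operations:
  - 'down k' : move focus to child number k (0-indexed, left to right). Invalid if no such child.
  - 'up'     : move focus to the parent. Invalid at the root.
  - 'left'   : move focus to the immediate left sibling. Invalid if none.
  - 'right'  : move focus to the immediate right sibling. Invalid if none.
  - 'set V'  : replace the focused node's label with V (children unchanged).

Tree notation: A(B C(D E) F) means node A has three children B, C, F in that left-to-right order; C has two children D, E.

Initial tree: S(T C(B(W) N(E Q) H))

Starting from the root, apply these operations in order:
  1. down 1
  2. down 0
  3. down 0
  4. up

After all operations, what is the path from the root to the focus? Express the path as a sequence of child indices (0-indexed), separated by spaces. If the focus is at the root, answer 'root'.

Step 1 (down 1): focus=C path=1 depth=1 children=['B', 'N', 'H'] left=['T'] right=[] parent=S
Step 2 (down 0): focus=B path=1/0 depth=2 children=['W'] left=[] right=['N', 'H'] parent=C
Step 3 (down 0): focus=W path=1/0/0 depth=3 children=[] left=[] right=[] parent=B
Step 4 (up): focus=B path=1/0 depth=2 children=['W'] left=[] right=['N', 'H'] parent=C

Answer: 1 0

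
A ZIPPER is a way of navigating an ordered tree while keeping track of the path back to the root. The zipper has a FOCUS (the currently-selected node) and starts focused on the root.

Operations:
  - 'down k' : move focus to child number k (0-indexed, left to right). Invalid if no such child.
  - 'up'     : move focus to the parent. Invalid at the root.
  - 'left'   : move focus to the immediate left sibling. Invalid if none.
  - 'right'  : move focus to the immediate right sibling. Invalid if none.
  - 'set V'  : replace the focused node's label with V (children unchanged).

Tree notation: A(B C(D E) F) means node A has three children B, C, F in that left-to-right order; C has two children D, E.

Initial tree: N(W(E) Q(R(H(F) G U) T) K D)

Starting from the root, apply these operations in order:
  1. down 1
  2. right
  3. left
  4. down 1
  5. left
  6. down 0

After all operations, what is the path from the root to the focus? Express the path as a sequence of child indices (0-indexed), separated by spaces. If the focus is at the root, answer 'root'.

Step 1 (down 1): focus=Q path=1 depth=1 children=['R', 'T'] left=['W'] right=['K', 'D'] parent=N
Step 2 (right): focus=K path=2 depth=1 children=[] left=['W', 'Q'] right=['D'] parent=N
Step 3 (left): focus=Q path=1 depth=1 children=['R', 'T'] left=['W'] right=['K', 'D'] parent=N
Step 4 (down 1): focus=T path=1/1 depth=2 children=[] left=['R'] right=[] parent=Q
Step 5 (left): focus=R path=1/0 depth=2 children=['H', 'G', 'U'] left=[] right=['T'] parent=Q
Step 6 (down 0): focus=H path=1/0/0 depth=3 children=['F'] left=[] right=['G', 'U'] parent=R

Answer: 1 0 0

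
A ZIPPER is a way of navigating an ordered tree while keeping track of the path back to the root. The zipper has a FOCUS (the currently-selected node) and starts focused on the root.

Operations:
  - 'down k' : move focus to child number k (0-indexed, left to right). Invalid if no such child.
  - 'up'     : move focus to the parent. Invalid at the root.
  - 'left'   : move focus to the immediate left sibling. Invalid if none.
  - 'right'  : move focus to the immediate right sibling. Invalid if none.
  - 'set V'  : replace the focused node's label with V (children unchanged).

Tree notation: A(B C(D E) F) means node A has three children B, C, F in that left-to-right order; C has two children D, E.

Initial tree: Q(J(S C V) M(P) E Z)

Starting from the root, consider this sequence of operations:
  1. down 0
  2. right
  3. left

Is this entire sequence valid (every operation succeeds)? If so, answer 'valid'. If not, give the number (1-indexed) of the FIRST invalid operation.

Step 1 (down 0): focus=J path=0 depth=1 children=['S', 'C', 'V'] left=[] right=['M', 'E', 'Z'] parent=Q
Step 2 (right): focus=M path=1 depth=1 children=['P'] left=['J'] right=['E', 'Z'] parent=Q
Step 3 (left): focus=J path=0 depth=1 children=['S', 'C', 'V'] left=[] right=['M', 'E', 'Z'] parent=Q

Answer: valid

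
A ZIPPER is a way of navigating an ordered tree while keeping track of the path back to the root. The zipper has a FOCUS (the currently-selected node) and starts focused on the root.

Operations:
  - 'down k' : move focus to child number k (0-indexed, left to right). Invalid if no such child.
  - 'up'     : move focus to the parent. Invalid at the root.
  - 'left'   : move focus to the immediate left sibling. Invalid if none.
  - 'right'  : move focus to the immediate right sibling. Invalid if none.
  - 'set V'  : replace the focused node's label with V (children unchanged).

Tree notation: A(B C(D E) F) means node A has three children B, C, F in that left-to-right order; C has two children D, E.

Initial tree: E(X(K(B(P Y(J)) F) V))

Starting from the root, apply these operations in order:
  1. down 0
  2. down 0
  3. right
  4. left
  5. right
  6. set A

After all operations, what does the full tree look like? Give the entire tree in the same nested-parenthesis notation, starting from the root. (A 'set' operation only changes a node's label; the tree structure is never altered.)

Step 1 (down 0): focus=X path=0 depth=1 children=['K', 'V'] left=[] right=[] parent=E
Step 2 (down 0): focus=K path=0/0 depth=2 children=['B', 'F'] left=[] right=['V'] parent=X
Step 3 (right): focus=V path=0/1 depth=2 children=[] left=['K'] right=[] parent=X
Step 4 (left): focus=K path=0/0 depth=2 children=['B', 'F'] left=[] right=['V'] parent=X
Step 5 (right): focus=V path=0/1 depth=2 children=[] left=['K'] right=[] parent=X
Step 6 (set A): focus=A path=0/1 depth=2 children=[] left=['K'] right=[] parent=X

Answer: E(X(K(B(P Y(J)) F) A))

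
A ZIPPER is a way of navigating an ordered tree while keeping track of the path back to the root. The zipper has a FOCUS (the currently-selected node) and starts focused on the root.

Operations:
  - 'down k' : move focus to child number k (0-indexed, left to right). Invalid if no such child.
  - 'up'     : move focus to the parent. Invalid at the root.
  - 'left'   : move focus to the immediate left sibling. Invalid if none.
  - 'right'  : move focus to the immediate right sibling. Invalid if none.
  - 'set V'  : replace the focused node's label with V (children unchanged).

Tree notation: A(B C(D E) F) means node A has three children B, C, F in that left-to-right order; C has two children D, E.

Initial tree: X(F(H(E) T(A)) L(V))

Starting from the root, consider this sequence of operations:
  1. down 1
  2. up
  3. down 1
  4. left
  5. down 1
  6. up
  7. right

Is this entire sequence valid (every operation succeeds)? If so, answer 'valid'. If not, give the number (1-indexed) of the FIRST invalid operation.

Step 1 (down 1): focus=L path=1 depth=1 children=['V'] left=['F'] right=[] parent=X
Step 2 (up): focus=X path=root depth=0 children=['F', 'L'] (at root)
Step 3 (down 1): focus=L path=1 depth=1 children=['V'] left=['F'] right=[] parent=X
Step 4 (left): focus=F path=0 depth=1 children=['H', 'T'] left=[] right=['L'] parent=X
Step 5 (down 1): focus=T path=0/1 depth=2 children=['A'] left=['H'] right=[] parent=F
Step 6 (up): focus=F path=0 depth=1 children=['H', 'T'] left=[] right=['L'] parent=X
Step 7 (right): focus=L path=1 depth=1 children=['V'] left=['F'] right=[] parent=X

Answer: valid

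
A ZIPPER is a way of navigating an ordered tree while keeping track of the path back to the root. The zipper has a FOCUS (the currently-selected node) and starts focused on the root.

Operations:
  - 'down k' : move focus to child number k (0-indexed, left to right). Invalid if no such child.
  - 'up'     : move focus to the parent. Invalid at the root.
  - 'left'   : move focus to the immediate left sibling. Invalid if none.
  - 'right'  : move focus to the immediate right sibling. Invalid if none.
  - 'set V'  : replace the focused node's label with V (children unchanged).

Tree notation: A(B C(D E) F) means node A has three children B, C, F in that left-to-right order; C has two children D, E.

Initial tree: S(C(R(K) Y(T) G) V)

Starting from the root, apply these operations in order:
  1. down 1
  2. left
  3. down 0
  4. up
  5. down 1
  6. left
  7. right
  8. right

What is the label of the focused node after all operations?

Answer: G

Derivation:
Step 1 (down 1): focus=V path=1 depth=1 children=[] left=['C'] right=[] parent=S
Step 2 (left): focus=C path=0 depth=1 children=['R', 'Y', 'G'] left=[] right=['V'] parent=S
Step 3 (down 0): focus=R path=0/0 depth=2 children=['K'] left=[] right=['Y', 'G'] parent=C
Step 4 (up): focus=C path=0 depth=1 children=['R', 'Y', 'G'] left=[] right=['V'] parent=S
Step 5 (down 1): focus=Y path=0/1 depth=2 children=['T'] left=['R'] right=['G'] parent=C
Step 6 (left): focus=R path=0/0 depth=2 children=['K'] left=[] right=['Y', 'G'] parent=C
Step 7 (right): focus=Y path=0/1 depth=2 children=['T'] left=['R'] right=['G'] parent=C
Step 8 (right): focus=G path=0/2 depth=2 children=[] left=['R', 'Y'] right=[] parent=C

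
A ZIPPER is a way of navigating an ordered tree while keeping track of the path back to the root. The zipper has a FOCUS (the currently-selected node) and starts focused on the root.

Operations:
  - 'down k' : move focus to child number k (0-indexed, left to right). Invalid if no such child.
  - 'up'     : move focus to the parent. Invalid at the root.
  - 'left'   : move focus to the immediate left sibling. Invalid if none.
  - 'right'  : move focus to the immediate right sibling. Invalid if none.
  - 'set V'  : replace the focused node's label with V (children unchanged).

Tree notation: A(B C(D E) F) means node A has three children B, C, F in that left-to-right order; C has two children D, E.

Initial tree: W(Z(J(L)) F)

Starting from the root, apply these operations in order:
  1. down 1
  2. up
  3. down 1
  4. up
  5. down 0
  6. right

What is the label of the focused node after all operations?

Answer: F

Derivation:
Step 1 (down 1): focus=F path=1 depth=1 children=[] left=['Z'] right=[] parent=W
Step 2 (up): focus=W path=root depth=0 children=['Z', 'F'] (at root)
Step 3 (down 1): focus=F path=1 depth=1 children=[] left=['Z'] right=[] parent=W
Step 4 (up): focus=W path=root depth=0 children=['Z', 'F'] (at root)
Step 5 (down 0): focus=Z path=0 depth=1 children=['J'] left=[] right=['F'] parent=W
Step 6 (right): focus=F path=1 depth=1 children=[] left=['Z'] right=[] parent=W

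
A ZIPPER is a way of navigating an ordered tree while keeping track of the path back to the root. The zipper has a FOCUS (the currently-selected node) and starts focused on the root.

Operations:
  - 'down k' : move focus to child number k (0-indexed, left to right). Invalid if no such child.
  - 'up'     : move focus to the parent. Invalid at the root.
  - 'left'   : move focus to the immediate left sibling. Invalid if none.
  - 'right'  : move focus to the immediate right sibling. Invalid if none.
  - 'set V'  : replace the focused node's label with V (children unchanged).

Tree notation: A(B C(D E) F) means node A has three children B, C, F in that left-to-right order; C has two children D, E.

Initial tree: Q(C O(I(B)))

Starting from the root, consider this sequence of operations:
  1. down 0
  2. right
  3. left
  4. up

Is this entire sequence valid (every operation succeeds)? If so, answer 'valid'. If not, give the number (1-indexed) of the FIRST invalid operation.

Step 1 (down 0): focus=C path=0 depth=1 children=[] left=[] right=['O'] parent=Q
Step 2 (right): focus=O path=1 depth=1 children=['I'] left=['C'] right=[] parent=Q
Step 3 (left): focus=C path=0 depth=1 children=[] left=[] right=['O'] parent=Q
Step 4 (up): focus=Q path=root depth=0 children=['C', 'O'] (at root)

Answer: valid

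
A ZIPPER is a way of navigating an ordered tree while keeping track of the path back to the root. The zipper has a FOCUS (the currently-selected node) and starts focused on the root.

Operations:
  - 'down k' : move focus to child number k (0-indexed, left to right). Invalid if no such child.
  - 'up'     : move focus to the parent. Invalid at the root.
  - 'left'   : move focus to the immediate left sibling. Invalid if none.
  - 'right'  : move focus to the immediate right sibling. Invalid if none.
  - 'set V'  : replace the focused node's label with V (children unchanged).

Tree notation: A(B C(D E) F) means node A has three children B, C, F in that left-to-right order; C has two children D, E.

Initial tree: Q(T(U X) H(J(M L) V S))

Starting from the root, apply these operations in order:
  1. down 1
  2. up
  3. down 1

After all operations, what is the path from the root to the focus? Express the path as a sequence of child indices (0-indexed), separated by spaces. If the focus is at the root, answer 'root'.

Step 1 (down 1): focus=H path=1 depth=1 children=['J', 'V', 'S'] left=['T'] right=[] parent=Q
Step 2 (up): focus=Q path=root depth=0 children=['T', 'H'] (at root)
Step 3 (down 1): focus=H path=1 depth=1 children=['J', 'V', 'S'] left=['T'] right=[] parent=Q

Answer: 1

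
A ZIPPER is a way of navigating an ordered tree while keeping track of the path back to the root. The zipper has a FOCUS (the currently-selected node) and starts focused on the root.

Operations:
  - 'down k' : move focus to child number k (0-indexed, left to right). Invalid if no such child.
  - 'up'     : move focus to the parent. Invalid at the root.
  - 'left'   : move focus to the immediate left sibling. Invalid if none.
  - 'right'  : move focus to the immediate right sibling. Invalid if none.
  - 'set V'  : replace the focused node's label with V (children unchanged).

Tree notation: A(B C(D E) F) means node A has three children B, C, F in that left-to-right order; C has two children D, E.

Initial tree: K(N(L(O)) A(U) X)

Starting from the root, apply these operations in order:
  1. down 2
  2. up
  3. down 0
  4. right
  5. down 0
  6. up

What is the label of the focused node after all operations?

Step 1 (down 2): focus=X path=2 depth=1 children=[] left=['N', 'A'] right=[] parent=K
Step 2 (up): focus=K path=root depth=0 children=['N', 'A', 'X'] (at root)
Step 3 (down 0): focus=N path=0 depth=1 children=['L'] left=[] right=['A', 'X'] parent=K
Step 4 (right): focus=A path=1 depth=1 children=['U'] left=['N'] right=['X'] parent=K
Step 5 (down 0): focus=U path=1/0 depth=2 children=[] left=[] right=[] parent=A
Step 6 (up): focus=A path=1 depth=1 children=['U'] left=['N'] right=['X'] parent=K

Answer: A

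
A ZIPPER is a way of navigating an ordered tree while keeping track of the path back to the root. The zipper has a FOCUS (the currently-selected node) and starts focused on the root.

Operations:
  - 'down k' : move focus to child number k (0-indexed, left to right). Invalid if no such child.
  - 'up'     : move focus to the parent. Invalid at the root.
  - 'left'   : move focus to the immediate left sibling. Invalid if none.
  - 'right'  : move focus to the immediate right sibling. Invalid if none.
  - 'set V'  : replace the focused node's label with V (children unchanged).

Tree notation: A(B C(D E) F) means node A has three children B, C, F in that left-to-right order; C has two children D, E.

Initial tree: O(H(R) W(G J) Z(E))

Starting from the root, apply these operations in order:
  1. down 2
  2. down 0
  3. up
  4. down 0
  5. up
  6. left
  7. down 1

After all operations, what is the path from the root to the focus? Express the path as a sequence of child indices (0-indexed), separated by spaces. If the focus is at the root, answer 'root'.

Answer: 1 1

Derivation:
Step 1 (down 2): focus=Z path=2 depth=1 children=['E'] left=['H', 'W'] right=[] parent=O
Step 2 (down 0): focus=E path=2/0 depth=2 children=[] left=[] right=[] parent=Z
Step 3 (up): focus=Z path=2 depth=1 children=['E'] left=['H', 'W'] right=[] parent=O
Step 4 (down 0): focus=E path=2/0 depth=2 children=[] left=[] right=[] parent=Z
Step 5 (up): focus=Z path=2 depth=1 children=['E'] left=['H', 'W'] right=[] parent=O
Step 6 (left): focus=W path=1 depth=1 children=['G', 'J'] left=['H'] right=['Z'] parent=O
Step 7 (down 1): focus=J path=1/1 depth=2 children=[] left=['G'] right=[] parent=W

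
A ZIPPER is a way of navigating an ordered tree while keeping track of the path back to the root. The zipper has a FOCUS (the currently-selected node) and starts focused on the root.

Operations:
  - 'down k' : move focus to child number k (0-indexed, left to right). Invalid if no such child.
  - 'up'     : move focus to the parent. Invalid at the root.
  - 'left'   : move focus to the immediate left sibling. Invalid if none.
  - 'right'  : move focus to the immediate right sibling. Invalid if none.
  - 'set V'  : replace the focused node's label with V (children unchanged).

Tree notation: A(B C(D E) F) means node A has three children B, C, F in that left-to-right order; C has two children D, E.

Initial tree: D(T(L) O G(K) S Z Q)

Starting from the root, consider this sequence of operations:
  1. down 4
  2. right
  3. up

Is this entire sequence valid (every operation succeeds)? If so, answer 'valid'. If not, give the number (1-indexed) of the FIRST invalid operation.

Step 1 (down 4): focus=Z path=4 depth=1 children=[] left=['T', 'O', 'G', 'S'] right=['Q'] parent=D
Step 2 (right): focus=Q path=5 depth=1 children=[] left=['T', 'O', 'G', 'S', 'Z'] right=[] parent=D
Step 3 (up): focus=D path=root depth=0 children=['T', 'O', 'G', 'S', 'Z', 'Q'] (at root)

Answer: valid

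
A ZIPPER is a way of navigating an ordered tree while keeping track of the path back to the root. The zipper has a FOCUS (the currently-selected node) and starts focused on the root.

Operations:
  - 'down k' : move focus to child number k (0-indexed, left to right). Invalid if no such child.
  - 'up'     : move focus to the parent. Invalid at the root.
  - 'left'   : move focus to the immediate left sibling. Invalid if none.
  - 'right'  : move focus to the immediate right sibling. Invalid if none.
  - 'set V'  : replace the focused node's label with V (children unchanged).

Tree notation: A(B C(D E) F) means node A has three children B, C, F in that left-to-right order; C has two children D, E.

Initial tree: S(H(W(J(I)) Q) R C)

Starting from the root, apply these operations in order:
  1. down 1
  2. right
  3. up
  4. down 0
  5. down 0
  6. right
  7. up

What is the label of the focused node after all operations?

Answer: H

Derivation:
Step 1 (down 1): focus=R path=1 depth=1 children=[] left=['H'] right=['C'] parent=S
Step 2 (right): focus=C path=2 depth=1 children=[] left=['H', 'R'] right=[] parent=S
Step 3 (up): focus=S path=root depth=0 children=['H', 'R', 'C'] (at root)
Step 4 (down 0): focus=H path=0 depth=1 children=['W', 'Q'] left=[] right=['R', 'C'] parent=S
Step 5 (down 0): focus=W path=0/0 depth=2 children=['J'] left=[] right=['Q'] parent=H
Step 6 (right): focus=Q path=0/1 depth=2 children=[] left=['W'] right=[] parent=H
Step 7 (up): focus=H path=0 depth=1 children=['W', 'Q'] left=[] right=['R', 'C'] parent=S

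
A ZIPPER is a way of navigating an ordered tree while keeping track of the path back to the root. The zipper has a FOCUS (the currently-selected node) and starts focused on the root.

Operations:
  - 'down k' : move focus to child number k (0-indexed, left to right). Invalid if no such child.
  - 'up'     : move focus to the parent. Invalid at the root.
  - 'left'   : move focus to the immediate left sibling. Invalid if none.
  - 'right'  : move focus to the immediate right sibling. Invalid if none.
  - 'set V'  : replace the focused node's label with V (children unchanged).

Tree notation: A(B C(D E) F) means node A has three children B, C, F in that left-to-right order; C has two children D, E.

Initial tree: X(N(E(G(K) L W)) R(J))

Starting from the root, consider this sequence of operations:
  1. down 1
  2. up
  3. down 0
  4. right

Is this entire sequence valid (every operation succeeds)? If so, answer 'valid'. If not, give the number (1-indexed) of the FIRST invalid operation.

Step 1 (down 1): focus=R path=1 depth=1 children=['J'] left=['N'] right=[] parent=X
Step 2 (up): focus=X path=root depth=0 children=['N', 'R'] (at root)
Step 3 (down 0): focus=N path=0 depth=1 children=['E'] left=[] right=['R'] parent=X
Step 4 (right): focus=R path=1 depth=1 children=['J'] left=['N'] right=[] parent=X

Answer: valid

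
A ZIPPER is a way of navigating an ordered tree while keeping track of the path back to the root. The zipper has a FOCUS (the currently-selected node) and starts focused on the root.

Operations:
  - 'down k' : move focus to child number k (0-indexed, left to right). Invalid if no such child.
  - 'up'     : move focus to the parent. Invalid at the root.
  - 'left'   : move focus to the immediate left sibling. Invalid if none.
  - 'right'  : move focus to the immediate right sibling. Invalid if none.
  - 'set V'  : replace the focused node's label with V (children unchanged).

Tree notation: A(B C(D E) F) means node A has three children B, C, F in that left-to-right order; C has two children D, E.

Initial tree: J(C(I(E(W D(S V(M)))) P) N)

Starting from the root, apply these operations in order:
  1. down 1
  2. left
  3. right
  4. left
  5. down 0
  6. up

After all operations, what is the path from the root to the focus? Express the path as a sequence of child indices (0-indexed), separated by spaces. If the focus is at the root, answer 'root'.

Answer: 0

Derivation:
Step 1 (down 1): focus=N path=1 depth=1 children=[] left=['C'] right=[] parent=J
Step 2 (left): focus=C path=0 depth=1 children=['I', 'P'] left=[] right=['N'] parent=J
Step 3 (right): focus=N path=1 depth=1 children=[] left=['C'] right=[] parent=J
Step 4 (left): focus=C path=0 depth=1 children=['I', 'P'] left=[] right=['N'] parent=J
Step 5 (down 0): focus=I path=0/0 depth=2 children=['E'] left=[] right=['P'] parent=C
Step 6 (up): focus=C path=0 depth=1 children=['I', 'P'] left=[] right=['N'] parent=J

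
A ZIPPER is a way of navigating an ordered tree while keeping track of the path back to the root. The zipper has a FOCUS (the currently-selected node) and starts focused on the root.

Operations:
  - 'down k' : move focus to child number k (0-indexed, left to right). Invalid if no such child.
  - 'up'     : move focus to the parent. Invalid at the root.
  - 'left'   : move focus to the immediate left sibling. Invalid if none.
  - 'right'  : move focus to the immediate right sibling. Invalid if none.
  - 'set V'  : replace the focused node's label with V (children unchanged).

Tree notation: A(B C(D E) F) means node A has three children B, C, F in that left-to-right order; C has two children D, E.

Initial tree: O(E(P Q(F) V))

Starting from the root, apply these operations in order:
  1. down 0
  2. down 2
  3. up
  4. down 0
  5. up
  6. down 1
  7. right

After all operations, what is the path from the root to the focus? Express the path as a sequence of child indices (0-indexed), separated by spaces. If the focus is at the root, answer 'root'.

Step 1 (down 0): focus=E path=0 depth=1 children=['P', 'Q', 'V'] left=[] right=[] parent=O
Step 2 (down 2): focus=V path=0/2 depth=2 children=[] left=['P', 'Q'] right=[] parent=E
Step 3 (up): focus=E path=0 depth=1 children=['P', 'Q', 'V'] left=[] right=[] parent=O
Step 4 (down 0): focus=P path=0/0 depth=2 children=[] left=[] right=['Q', 'V'] parent=E
Step 5 (up): focus=E path=0 depth=1 children=['P', 'Q', 'V'] left=[] right=[] parent=O
Step 6 (down 1): focus=Q path=0/1 depth=2 children=['F'] left=['P'] right=['V'] parent=E
Step 7 (right): focus=V path=0/2 depth=2 children=[] left=['P', 'Q'] right=[] parent=E

Answer: 0 2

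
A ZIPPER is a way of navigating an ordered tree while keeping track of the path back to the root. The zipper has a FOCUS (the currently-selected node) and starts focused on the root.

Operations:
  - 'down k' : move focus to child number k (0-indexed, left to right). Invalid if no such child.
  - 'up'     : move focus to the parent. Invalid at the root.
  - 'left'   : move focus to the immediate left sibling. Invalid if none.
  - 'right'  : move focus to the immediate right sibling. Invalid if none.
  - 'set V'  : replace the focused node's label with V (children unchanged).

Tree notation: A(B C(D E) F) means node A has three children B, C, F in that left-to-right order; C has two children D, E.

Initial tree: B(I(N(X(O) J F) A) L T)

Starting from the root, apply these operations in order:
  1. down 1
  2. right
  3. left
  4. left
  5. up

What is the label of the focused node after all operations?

Answer: B

Derivation:
Step 1 (down 1): focus=L path=1 depth=1 children=[] left=['I'] right=['T'] parent=B
Step 2 (right): focus=T path=2 depth=1 children=[] left=['I', 'L'] right=[] parent=B
Step 3 (left): focus=L path=1 depth=1 children=[] left=['I'] right=['T'] parent=B
Step 4 (left): focus=I path=0 depth=1 children=['N', 'A'] left=[] right=['L', 'T'] parent=B
Step 5 (up): focus=B path=root depth=0 children=['I', 'L', 'T'] (at root)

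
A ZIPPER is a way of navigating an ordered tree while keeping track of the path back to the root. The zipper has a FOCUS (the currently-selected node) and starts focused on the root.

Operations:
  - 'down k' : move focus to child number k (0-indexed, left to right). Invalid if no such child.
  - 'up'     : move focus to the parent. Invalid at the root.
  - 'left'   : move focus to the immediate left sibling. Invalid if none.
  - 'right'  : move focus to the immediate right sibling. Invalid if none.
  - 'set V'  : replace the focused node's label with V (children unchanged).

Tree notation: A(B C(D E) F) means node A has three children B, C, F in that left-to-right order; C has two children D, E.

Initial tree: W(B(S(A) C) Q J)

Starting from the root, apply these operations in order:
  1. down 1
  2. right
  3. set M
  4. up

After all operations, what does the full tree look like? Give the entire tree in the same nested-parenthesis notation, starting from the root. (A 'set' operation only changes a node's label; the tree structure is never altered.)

Step 1 (down 1): focus=Q path=1 depth=1 children=[] left=['B'] right=['J'] parent=W
Step 2 (right): focus=J path=2 depth=1 children=[] left=['B', 'Q'] right=[] parent=W
Step 3 (set M): focus=M path=2 depth=1 children=[] left=['B', 'Q'] right=[] parent=W
Step 4 (up): focus=W path=root depth=0 children=['B', 'Q', 'M'] (at root)

Answer: W(B(S(A) C) Q M)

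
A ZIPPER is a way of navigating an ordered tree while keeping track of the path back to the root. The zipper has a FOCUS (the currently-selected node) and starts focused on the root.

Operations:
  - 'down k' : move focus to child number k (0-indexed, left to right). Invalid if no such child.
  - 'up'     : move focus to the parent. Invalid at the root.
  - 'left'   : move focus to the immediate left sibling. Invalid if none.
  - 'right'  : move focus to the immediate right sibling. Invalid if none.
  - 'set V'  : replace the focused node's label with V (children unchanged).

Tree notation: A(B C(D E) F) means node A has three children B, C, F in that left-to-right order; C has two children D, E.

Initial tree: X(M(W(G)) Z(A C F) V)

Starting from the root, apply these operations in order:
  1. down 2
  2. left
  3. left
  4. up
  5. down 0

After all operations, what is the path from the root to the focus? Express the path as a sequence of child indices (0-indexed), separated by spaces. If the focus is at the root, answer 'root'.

Step 1 (down 2): focus=V path=2 depth=1 children=[] left=['M', 'Z'] right=[] parent=X
Step 2 (left): focus=Z path=1 depth=1 children=['A', 'C', 'F'] left=['M'] right=['V'] parent=X
Step 3 (left): focus=M path=0 depth=1 children=['W'] left=[] right=['Z', 'V'] parent=X
Step 4 (up): focus=X path=root depth=0 children=['M', 'Z', 'V'] (at root)
Step 5 (down 0): focus=M path=0 depth=1 children=['W'] left=[] right=['Z', 'V'] parent=X

Answer: 0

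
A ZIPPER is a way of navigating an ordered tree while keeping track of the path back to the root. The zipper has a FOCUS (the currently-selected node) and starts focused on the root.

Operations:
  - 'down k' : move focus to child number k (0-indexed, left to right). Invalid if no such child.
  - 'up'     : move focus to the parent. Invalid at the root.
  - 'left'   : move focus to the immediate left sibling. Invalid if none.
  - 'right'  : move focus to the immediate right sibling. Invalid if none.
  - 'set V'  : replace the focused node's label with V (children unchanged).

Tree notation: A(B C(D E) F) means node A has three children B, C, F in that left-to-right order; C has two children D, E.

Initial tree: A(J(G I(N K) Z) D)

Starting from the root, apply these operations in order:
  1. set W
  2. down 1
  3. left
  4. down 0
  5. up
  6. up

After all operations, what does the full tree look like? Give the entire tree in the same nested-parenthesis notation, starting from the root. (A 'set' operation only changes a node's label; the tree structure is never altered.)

Answer: W(J(G I(N K) Z) D)

Derivation:
Step 1 (set W): focus=W path=root depth=0 children=['J', 'D'] (at root)
Step 2 (down 1): focus=D path=1 depth=1 children=[] left=['J'] right=[] parent=W
Step 3 (left): focus=J path=0 depth=1 children=['G', 'I', 'Z'] left=[] right=['D'] parent=W
Step 4 (down 0): focus=G path=0/0 depth=2 children=[] left=[] right=['I', 'Z'] parent=J
Step 5 (up): focus=J path=0 depth=1 children=['G', 'I', 'Z'] left=[] right=['D'] parent=W
Step 6 (up): focus=W path=root depth=0 children=['J', 'D'] (at root)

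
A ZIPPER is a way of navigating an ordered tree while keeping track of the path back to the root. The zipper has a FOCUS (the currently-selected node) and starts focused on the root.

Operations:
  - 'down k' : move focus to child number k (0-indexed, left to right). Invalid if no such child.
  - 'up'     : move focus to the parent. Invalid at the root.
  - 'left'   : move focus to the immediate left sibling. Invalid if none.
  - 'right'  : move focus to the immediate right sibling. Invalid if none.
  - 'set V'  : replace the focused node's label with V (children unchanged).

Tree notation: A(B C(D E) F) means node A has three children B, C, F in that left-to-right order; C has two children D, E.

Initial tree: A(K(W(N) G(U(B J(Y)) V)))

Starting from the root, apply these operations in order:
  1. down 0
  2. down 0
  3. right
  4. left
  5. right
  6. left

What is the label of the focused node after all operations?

Answer: W

Derivation:
Step 1 (down 0): focus=K path=0 depth=1 children=['W', 'G'] left=[] right=[] parent=A
Step 2 (down 0): focus=W path=0/0 depth=2 children=['N'] left=[] right=['G'] parent=K
Step 3 (right): focus=G path=0/1 depth=2 children=['U', 'V'] left=['W'] right=[] parent=K
Step 4 (left): focus=W path=0/0 depth=2 children=['N'] left=[] right=['G'] parent=K
Step 5 (right): focus=G path=0/1 depth=2 children=['U', 'V'] left=['W'] right=[] parent=K
Step 6 (left): focus=W path=0/0 depth=2 children=['N'] left=[] right=['G'] parent=K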